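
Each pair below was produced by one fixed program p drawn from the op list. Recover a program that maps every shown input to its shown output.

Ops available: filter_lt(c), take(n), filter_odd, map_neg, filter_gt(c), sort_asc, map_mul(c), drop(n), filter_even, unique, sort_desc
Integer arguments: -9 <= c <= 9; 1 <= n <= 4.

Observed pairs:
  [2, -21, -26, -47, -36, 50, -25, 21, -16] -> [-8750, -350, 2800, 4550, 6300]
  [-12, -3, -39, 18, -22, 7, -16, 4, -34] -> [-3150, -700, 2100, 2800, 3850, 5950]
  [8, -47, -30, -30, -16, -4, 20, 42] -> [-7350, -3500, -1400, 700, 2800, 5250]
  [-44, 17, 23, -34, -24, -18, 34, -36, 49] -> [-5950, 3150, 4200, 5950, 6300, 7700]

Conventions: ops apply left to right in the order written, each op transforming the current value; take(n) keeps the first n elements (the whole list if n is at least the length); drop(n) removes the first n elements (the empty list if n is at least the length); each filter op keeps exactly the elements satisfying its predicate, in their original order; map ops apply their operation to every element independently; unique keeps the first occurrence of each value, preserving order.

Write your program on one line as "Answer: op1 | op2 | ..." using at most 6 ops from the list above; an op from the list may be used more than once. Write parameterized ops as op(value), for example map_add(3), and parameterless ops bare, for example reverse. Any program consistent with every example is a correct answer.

filter_even | map_mul(5) | unique | map_mul(5) | map_mul(-7) | sort_asc

Check, running the answer program on each example:
  [2, -21, -26, -47, -36, 50, -25, 21, -16] -> [2, -26, -36, 50, -16] -> [10, -130, -180, 250, -80] -> [10, -130, -180, 250, -80] -> [50, -650, -900, 1250, -400] -> [-350, 4550, 6300, -8750, 2800] -> [-8750, -350, 2800, 4550, 6300]
  [-12, -3, -39, 18, -22, 7, -16, 4, -34] -> [-12, 18, -22, -16, 4, -34] -> [-60, 90, -110, -80, 20, -170] -> [-60, 90, -110, -80, 20, -170] -> [-300, 450, -550, -400, 100, -850] -> [2100, -3150, 3850, 2800, -700, 5950] -> [-3150, -700, 2100, 2800, 3850, 5950]
  [8, -47, -30, -30, -16, -4, 20, 42] -> [8, -30, -30, -16, -4, 20, 42] -> [40, -150, -150, -80, -20, 100, 210] -> [40, -150, -80, -20, 100, 210] -> [200, -750, -400, -100, 500, 1050] -> [-1400, 5250, 2800, 700, -3500, -7350] -> [-7350, -3500, -1400, 700, 2800, 5250]
  [-44, 17, 23, -34, -24, -18, 34, -36, 49] -> [-44, -34, -24, -18, 34, -36] -> [-220, -170, -120, -90, 170, -180] -> [-220, -170, -120, -90, 170, -180] -> [-1100, -850, -600, -450, 850, -900] -> [7700, 5950, 4200, 3150, -5950, 6300] -> [-5950, 3150, 4200, 5950, 6300, 7700]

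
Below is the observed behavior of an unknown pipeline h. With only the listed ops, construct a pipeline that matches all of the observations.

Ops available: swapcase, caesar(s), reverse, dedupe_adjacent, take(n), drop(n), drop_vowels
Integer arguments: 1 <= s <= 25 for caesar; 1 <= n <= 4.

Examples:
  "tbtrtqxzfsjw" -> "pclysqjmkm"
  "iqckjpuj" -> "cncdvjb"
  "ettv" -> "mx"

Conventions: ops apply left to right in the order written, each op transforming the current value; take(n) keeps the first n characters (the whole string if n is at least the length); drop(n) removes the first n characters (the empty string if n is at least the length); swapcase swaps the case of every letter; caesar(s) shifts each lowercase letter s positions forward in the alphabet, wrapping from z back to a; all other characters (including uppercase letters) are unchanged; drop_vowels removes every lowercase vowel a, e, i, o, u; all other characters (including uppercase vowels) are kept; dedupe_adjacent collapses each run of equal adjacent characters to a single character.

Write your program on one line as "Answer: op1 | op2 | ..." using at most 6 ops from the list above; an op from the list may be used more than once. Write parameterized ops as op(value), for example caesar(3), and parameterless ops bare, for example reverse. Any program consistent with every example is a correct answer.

caesar(19) | reverse | drop_vowels | swapcase | dedupe_adjacent | swapcase

Check, running the answer program on each example:
  "tbtrtqxzfsjw" -> "mumkmjqsylcp" -> "pclysqjmkmum" -> "pclysqjmkmm" -> "PCLYSQJMKMM" -> "PCLYSQJMKM" -> "pclysqjmkm"
  "iqckjpuj" -> "bjvdcinc" -> "cnicdvjb" -> "cncdvjb" -> "CNCDVJB" -> "CNCDVJB" -> "cncdvjb"
  "ettv" -> "xmmo" -> "ommx" -> "mmx" -> "MMX" -> "MX" -> "mx"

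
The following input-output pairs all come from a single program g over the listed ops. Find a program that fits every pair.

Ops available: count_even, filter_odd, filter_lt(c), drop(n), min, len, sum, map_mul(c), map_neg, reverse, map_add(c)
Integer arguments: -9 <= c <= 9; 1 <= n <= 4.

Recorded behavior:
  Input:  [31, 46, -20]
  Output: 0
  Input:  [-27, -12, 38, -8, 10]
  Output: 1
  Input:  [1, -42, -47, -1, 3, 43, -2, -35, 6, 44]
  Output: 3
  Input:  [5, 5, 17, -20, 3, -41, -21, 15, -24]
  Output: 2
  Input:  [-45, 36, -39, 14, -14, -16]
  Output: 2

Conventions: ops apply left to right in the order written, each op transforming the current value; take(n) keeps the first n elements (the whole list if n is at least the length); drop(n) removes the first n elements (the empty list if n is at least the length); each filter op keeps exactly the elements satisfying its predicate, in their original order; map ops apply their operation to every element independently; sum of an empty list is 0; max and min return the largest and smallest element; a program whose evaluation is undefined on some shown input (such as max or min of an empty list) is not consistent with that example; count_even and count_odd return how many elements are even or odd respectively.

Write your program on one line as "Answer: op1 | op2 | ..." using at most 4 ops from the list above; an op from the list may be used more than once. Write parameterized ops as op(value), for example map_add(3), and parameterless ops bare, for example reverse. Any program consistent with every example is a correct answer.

filter_odd | reverse | filter_lt(0) | len

Check, running the answer program on each example:
  [31, 46, -20] -> [31] -> [31] -> [] -> 0
  [-27, -12, 38, -8, 10] -> [-27] -> [-27] -> [-27] -> 1
  [1, -42, -47, -1, 3, 43, -2, -35, 6, 44] -> [1, -47, -1, 3, 43, -35] -> [-35, 43, 3, -1, -47, 1] -> [-35, -1, -47] -> 3
  [5, 5, 17, -20, 3, -41, -21, 15, -24] -> [5, 5, 17, 3, -41, -21, 15] -> [15, -21, -41, 3, 17, 5, 5] -> [-21, -41] -> 2
  [-45, 36, -39, 14, -14, -16] -> [-45, -39] -> [-39, -45] -> [-39, -45] -> 2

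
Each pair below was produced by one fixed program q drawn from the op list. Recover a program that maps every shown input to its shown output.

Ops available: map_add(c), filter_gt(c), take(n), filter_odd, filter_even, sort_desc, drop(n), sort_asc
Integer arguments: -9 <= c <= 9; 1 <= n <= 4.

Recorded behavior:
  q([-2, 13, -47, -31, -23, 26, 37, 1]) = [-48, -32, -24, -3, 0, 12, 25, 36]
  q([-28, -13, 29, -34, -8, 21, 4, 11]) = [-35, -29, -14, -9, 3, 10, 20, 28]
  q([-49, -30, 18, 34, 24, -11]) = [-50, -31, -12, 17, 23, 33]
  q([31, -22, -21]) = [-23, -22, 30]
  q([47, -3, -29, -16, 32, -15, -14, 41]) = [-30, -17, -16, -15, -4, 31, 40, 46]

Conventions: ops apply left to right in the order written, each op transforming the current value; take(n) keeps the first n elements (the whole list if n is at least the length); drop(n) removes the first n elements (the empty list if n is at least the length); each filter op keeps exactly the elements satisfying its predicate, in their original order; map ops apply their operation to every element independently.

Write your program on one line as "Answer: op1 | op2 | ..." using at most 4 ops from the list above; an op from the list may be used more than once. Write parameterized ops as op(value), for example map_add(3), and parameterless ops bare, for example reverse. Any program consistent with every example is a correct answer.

sort_desc | sort_asc | map_add(-1)

Check, running the answer program on each example:
  [-2, 13, -47, -31, -23, 26, 37, 1] -> [37, 26, 13, 1, -2, -23, -31, -47] -> [-47, -31, -23, -2, 1, 13, 26, 37] -> [-48, -32, -24, -3, 0, 12, 25, 36]
  [-28, -13, 29, -34, -8, 21, 4, 11] -> [29, 21, 11, 4, -8, -13, -28, -34] -> [-34, -28, -13, -8, 4, 11, 21, 29] -> [-35, -29, -14, -9, 3, 10, 20, 28]
  [-49, -30, 18, 34, 24, -11] -> [34, 24, 18, -11, -30, -49] -> [-49, -30, -11, 18, 24, 34] -> [-50, -31, -12, 17, 23, 33]
  [31, -22, -21] -> [31, -21, -22] -> [-22, -21, 31] -> [-23, -22, 30]
  [47, -3, -29, -16, 32, -15, -14, 41] -> [47, 41, 32, -3, -14, -15, -16, -29] -> [-29, -16, -15, -14, -3, 32, 41, 47] -> [-30, -17, -16, -15, -4, 31, 40, 46]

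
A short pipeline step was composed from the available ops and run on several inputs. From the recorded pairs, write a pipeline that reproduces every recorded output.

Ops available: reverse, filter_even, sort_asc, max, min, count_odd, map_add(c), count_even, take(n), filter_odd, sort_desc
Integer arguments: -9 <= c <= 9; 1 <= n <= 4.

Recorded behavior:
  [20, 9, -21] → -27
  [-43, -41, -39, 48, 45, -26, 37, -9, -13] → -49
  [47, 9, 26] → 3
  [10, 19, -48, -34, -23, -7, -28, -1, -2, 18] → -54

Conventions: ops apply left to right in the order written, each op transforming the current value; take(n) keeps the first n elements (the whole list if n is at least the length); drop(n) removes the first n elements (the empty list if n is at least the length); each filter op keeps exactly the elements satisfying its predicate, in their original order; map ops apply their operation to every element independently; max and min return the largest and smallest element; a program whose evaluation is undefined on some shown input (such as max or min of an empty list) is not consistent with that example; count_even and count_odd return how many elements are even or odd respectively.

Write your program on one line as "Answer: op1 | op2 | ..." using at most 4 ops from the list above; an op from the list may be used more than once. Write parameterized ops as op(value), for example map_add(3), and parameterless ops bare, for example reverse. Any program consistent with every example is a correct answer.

map_add(-9) | reverse | map_add(3) | min

Check, running the answer program on each example:
  [20, 9, -21] -> [11, 0, -30] -> [-30, 0, 11] -> [-27, 3, 14] -> -27
  [-43, -41, -39, 48, 45, -26, 37, -9, -13] -> [-52, -50, -48, 39, 36, -35, 28, -18, -22] -> [-22, -18, 28, -35, 36, 39, -48, -50, -52] -> [-19, -15, 31, -32, 39, 42, -45, -47, -49] -> -49
  [47, 9, 26] -> [38, 0, 17] -> [17, 0, 38] -> [20, 3, 41] -> 3
  [10, 19, -48, -34, -23, -7, -28, -1, -2, 18] -> [1, 10, -57, -43, -32, -16, -37, -10, -11, 9] -> [9, -11, -10, -37, -16, -32, -43, -57, 10, 1] -> [12, -8, -7, -34, -13, -29, -40, -54, 13, 4] -> -54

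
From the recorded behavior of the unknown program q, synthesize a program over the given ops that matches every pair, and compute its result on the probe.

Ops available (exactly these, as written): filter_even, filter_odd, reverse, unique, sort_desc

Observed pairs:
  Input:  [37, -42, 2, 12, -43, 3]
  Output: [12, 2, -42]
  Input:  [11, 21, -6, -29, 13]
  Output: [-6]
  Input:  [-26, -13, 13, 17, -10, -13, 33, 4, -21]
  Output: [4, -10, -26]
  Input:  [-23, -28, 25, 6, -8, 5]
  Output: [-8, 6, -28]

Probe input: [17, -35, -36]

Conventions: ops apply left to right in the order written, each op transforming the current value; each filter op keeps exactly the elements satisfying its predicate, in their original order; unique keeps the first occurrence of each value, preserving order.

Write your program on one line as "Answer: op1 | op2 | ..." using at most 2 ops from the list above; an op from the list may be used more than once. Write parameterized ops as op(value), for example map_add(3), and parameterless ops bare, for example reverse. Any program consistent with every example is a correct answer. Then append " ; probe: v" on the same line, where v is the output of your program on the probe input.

reverse | filter_even ; probe: [-36]

Check, running the answer program on each example:
  [37, -42, 2, 12, -43, 3] -> [3, -43, 12, 2, -42, 37] -> [12, 2, -42]
  [11, 21, -6, -29, 13] -> [13, -29, -6, 21, 11] -> [-6]
  [-26, -13, 13, 17, -10, -13, 33, 4, -21] -> [-21, 4, 33, -13, -10, 17, 13, -13, -26] -> [4, -10, -26]
  [-23, -28, 25, 6, -8, 5] -> [5, -8, 6, 25, -28, -23] -> [-8, 6, -28]
  probe: [17, -35, -36] -> [-36, -35, 17] -> [-36]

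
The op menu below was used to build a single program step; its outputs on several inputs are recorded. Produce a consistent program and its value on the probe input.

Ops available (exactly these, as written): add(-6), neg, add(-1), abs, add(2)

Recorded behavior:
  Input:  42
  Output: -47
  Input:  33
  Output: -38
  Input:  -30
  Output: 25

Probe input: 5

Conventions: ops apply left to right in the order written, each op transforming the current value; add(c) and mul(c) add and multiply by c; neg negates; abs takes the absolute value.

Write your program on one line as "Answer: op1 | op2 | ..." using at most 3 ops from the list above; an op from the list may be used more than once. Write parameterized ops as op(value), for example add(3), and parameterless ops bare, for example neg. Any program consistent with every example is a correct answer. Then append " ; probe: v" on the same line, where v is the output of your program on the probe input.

add(-1) | neg | add(-6) ; probe: -10

Check, running the answer program on each example:
  42 -> 41 -> -41 -> -47
  33 -> 32 -> -32 -> -38
  -30 -> -31 -> 31 -> 25
  probe: 5 -> 4 -> -4 -> -10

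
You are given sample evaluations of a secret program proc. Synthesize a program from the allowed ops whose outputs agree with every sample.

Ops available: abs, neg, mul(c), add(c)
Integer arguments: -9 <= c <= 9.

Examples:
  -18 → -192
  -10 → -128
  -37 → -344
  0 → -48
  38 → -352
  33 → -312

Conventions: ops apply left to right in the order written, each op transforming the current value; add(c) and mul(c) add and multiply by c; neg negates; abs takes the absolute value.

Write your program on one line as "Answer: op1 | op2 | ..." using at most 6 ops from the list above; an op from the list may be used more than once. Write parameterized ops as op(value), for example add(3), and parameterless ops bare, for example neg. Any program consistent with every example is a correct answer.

abs | add(2) | add(4) | mul(-4) | mul(2)

Check, running the answer program on each example:
  -18 -> 18 -> 20 -> 24 -> -96 -> -192
  -10 -> 10 -> 12 -> 16 -> -64 -> -128
  -37 -> 37 -> 39 -> 43 -> -172 -> -344
  0 -> 0 -> 2 -> 6 -> -24 -> -48
  38 -> 38 -> 40 -> 44 -> -176 -> -352
  33 -> 33 -> 35 -> 39 -> -156 -> -312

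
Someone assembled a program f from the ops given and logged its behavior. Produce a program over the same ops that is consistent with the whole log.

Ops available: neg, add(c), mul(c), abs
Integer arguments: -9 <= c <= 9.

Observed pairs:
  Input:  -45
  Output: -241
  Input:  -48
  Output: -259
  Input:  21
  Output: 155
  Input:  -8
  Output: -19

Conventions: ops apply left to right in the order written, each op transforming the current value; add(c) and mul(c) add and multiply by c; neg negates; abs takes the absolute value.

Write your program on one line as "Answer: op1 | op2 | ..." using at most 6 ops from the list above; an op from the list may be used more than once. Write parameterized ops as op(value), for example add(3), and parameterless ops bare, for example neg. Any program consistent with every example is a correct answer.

neg | add(-4) | mul(6) | add(-5) | neg

Check, running the answer program on each example:
  -45 -> 45 -> 41 -> 246 -> 241 -> -241
  -48 -> 48 -> 44 -> 264 -> 259 -> -259
  21 -> -21 -> -25 -> -150 -> -155 -> 155
  -8 -> 8 -> 4 -> 24 -> 19 -> -19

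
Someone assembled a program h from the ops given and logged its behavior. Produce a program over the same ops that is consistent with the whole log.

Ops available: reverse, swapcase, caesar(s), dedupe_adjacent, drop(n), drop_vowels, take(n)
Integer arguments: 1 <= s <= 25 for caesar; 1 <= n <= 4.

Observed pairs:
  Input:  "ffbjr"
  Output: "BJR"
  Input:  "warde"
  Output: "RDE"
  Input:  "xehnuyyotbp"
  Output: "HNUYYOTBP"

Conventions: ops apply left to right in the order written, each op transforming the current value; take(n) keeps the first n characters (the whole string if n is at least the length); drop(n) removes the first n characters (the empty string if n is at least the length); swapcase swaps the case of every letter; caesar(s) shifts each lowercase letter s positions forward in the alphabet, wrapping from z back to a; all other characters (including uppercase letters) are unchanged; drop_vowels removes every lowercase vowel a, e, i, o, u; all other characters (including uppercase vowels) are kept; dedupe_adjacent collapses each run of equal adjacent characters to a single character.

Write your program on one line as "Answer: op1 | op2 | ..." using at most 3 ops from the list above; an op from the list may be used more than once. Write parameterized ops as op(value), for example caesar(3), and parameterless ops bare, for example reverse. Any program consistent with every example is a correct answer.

swapcase | drop(2)

Check, running the answer program on each example:
  "ffbjr" -> "FFBJR" -> "BJR"
  "warde" -> "WARDE" -> "RDE"
  "xehnuyyotbp" -> "XEHNUYYOTBP" -> "HNUYYOTBP"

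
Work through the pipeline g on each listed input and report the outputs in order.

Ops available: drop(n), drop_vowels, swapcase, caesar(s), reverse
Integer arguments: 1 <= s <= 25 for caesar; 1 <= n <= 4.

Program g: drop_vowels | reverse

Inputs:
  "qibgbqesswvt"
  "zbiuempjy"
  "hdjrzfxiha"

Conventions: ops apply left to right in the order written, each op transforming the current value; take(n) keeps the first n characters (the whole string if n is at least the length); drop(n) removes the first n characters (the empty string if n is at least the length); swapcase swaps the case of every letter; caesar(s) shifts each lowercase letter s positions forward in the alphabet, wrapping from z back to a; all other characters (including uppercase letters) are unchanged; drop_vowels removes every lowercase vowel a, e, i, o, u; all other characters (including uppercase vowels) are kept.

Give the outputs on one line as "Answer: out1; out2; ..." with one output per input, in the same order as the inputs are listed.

Execution, op by op:
  "qibgbqesswvt" -> "qbgbqsswvt" -> "tvwssqbgbq"
  "zbiuempjy" -> "zbmpjy" -> "yjpmbz"
  "hdjrzfxiha" -> "hdjrzfxh" -> "hxfzrjdh"

"tvwssqbgbq"; "yjpmbz"; "hxfzrjdh"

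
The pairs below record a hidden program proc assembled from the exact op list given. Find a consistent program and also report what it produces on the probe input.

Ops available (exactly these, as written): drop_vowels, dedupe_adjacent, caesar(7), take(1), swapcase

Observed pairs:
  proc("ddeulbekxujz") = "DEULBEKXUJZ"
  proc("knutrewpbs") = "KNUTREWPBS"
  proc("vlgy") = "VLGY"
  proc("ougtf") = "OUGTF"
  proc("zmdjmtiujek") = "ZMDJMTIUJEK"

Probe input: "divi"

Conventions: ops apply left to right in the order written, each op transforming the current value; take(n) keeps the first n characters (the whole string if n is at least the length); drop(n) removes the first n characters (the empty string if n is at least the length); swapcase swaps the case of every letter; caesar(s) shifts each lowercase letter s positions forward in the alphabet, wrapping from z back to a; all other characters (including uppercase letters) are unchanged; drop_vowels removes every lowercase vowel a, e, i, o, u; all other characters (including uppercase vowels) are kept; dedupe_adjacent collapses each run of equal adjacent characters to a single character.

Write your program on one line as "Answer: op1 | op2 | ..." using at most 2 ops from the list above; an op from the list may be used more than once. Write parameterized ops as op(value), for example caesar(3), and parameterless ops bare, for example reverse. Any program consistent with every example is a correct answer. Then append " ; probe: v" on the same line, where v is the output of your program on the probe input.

swapcase | dedupe_adjacent ; probe: "DIVI"

Check, running the answer program on each example:
  "ddeulbekxujz" -> "DDEULBEKXUJZ" -> "DEULBEKXUJZ"
  "knutrewpbs" -> "KNUTREWPBS" -> "KNUTREWPBS"
  "vlgy" -> "VLGY" -> "VLGY"
  "ougtf" -> "OUGTF" -> "OUGTF"
  "zmdjmtiujek" -> "ZMDJMTIUJEK" -> "ZMDJMTIUJEK"
  probe: "divi" -> "DIVI" -> "DIVI"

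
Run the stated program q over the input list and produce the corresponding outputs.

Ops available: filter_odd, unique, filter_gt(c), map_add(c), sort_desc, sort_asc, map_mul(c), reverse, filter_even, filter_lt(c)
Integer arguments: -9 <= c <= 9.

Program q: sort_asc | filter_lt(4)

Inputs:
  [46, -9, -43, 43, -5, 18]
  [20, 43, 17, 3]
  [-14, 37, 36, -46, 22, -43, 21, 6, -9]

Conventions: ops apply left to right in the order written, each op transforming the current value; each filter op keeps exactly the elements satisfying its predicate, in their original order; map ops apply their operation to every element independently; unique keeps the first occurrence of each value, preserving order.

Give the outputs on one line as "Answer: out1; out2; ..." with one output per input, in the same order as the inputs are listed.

Execution, op by op:
  [46, -9, -43, 43, -5, 18] -> [-43, -9, -5, 18, 43, 46] -> [-43, -9, -5]
  [20, 43, 17, 3] -> [3, 17, 20, 43] -> [3]
  [-14, 37, 36, -46, 22, -43, 21, 6, -9] -> [-46, -43, -14, -9, 6, 21, 22, 36, 37] -> [-46, -43, -14, -9]

[-43, -9, -5]; [3]; [-46, -43, -14, -9]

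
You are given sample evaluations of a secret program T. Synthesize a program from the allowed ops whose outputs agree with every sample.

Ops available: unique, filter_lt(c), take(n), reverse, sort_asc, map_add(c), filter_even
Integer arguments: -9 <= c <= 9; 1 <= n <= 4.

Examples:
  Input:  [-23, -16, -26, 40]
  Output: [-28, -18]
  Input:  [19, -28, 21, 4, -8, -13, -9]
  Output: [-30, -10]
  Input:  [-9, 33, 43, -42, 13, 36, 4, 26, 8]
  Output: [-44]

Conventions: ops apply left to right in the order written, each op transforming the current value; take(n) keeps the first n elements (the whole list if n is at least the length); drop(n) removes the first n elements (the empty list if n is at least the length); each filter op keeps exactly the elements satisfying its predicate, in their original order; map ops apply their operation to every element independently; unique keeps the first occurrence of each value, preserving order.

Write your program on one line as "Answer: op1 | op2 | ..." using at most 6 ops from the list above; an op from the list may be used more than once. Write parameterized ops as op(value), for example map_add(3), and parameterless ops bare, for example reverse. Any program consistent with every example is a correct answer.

filter_lt(0) | filter_even | reverse | sort_asc | map_add(-2)

Check, running the answer program on each example:
  [-23, -16, -26, 40] -> [-23, -16, -26] -> [-16, -26] -> [-26, -16] -> [-26, -16] -> [-28, -18]
  [19, -28, 21, 4, -8, -13, -9] -> [-28, -8, -13, -9] -> [-28, -8] -> [-8, -28] -> [-28, -8] -> [-30, -10]
  [-9, 33, 43, -42, 13, 36, 4, 26, 8] -> [-9, -42] -> [-42] -> [-42] -> [-42] -> [-44]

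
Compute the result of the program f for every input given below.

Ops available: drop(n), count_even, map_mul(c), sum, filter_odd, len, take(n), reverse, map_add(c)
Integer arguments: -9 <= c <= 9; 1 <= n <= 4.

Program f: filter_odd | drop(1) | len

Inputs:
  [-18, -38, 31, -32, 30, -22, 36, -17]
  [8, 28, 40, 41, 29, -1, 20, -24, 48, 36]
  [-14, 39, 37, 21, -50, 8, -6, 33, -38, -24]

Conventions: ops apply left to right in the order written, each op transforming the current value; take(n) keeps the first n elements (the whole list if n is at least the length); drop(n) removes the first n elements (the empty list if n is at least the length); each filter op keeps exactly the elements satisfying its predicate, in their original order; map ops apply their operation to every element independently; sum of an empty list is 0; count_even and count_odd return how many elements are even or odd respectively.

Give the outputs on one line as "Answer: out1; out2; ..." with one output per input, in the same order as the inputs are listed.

1; 2; 3

Execution, op by op:
  [-18, -38, 31, -32, 30, -22, 36, -17] -> [31, -17] -> [-17] -> 1
  [8, 28, 40, 41, 29, -1, 20, -24, 48, 36] -> [41, 29, -1] -> [29, -1] -> 2
  [-14, 39, 37, 21, -50, 8, -6, 33, -38, -24] -> [39, 37, 21, 33] -> [37, 21, 33] -> 3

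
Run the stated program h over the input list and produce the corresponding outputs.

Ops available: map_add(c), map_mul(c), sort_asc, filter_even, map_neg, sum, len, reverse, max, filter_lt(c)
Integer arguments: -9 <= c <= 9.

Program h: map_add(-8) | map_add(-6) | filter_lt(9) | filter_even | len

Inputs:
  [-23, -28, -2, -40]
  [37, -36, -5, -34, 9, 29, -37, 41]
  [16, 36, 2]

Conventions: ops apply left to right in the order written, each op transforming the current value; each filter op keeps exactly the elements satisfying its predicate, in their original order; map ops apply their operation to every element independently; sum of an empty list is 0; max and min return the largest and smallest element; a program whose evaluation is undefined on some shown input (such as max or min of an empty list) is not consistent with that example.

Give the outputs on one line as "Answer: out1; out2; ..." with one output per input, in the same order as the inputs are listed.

3; 2; 2

Execution, op by op:
  [-23, -28, -2, -40] -> [-31, -36, -10, -48] -> [-37, -42, -16, -54] -> [-37, -42, -16, -54] -> [-42, -16, -54] -> 3
  [37, -36, -5, -34, 9, 29, -37, 41] -> [29, -44, -13, -42, 1, 21, -45, 33] -> [23, -50, -19, -48, -5, 15, -51, 27] -> [-50, -19, -48, -5, -51] -> [-50, -48] -> 2
  [16, 36, 2] -> [8, 28, -6] -> [2, 22, -12] -> [2, -12] -> [2, -12] -> 2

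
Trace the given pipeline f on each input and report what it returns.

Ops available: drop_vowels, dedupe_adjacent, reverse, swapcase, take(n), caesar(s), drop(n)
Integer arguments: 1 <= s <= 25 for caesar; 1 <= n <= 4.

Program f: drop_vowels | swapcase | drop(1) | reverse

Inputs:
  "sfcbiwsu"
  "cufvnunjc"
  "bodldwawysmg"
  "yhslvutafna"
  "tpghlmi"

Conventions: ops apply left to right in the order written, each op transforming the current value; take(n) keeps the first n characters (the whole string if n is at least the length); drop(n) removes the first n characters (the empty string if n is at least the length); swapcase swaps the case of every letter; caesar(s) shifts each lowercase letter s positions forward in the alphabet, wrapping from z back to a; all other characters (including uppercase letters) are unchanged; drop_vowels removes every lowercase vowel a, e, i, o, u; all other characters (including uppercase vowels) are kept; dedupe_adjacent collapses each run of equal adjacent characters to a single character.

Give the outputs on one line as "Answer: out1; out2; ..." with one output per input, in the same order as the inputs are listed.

"SWBCF"; "CJNNVF"; "GMSYWWDLD"; "NFTVLSH"; "MLHGP"

Execution, op by op:
  "sfcbiwsu" -> "sfcbws" -> "SFCBWS" -> "FCBWS" -> "SWBCF"
  "cufvnunjc" -> "cfvnnjc" -> "CFVNNJC" -> "FVNNJC" -> "CJNNVF"
  "bodldwawysmg" -> "bdldwwysmg" -> "BDLDWWYSMG" -> "DLDWWYSMG" -> "GMSYWWDLD"
  "yhslvutafna" -> "yhslvtfn" -> "YHSLVTFN" -> "HSLVTFN" -> "NFTVLSH"
  "tpghlmi" -> "tpghlm" -> "TPGHLM" -> "PGHLM" -> "MLHGP"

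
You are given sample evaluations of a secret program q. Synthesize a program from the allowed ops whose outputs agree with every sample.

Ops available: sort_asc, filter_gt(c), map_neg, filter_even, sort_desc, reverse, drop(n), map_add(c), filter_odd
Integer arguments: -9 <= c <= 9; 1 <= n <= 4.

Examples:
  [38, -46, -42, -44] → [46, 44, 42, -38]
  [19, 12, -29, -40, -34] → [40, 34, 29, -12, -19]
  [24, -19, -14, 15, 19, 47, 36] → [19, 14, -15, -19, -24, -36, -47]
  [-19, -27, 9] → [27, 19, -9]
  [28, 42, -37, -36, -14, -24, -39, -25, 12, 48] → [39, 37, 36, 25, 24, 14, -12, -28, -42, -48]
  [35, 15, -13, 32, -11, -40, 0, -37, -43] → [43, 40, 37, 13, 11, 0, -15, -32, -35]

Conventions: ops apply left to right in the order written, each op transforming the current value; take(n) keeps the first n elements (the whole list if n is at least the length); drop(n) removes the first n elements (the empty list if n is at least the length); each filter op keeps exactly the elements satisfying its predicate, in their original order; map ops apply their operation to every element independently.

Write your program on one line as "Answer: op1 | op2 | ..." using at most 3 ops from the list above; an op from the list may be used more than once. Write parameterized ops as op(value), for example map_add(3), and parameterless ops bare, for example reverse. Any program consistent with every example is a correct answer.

map_neg | sort_desc

Check, running the answer program on each example:
  [38, -46, -42, -44] -> [-38, 46, 42, 44] -> [46, 44, 42, -38]
  [19, 12, -29, -40, -34] -> [-19, -12, 29, 40, 34] -> [40, 34, 29, -12, -19]
  [24, -19, -14, 15, 19, 47, 36] -> [-24, 19, 14, -15, -19, -47, -36] -> [19, 14, -15, -19, -24, -36, -47]
  [-19, -27, 9] -> [19, 27, -9] -> [27, 19, -9]
  [28, 42, -37, -36, -14, -24, -39, -25, 12, 48] -> [-28, -42, 37, 36, 14, 24, 39, 25, -12, -48] -> [39, 37, 36, 25, 24, 14, -12, -28, -42, -48]
  [35, 15, -13, 32, -11, -40, 0, -37, -43] -> [-35, -15, 13, -32, 11, 40, 0, 37, 43] -> [43, 40, 37, 13, 11, 0, -15, -32, -35]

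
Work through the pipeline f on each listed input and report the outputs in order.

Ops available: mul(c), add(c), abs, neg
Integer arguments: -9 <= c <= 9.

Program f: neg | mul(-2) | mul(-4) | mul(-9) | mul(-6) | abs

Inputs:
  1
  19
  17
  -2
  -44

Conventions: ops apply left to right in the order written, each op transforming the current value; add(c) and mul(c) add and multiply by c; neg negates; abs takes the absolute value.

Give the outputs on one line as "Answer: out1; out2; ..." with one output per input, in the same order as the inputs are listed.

Execution, op by op:
  1 -> -1 -> 2 -> -8 -> 72 -> -432 -> 432
  19 -> -19 -> 38 -> -152 -> 1368 -> -8208 -> 8208
  17 -> -17 -> 34 -> -136 -> 1224 -> -7344 -> 7344
  -2 -> 2 -> -4 -> 16 -> -144 -> 864 -> 864
  -44 -> 44 -> -88 -> 352 -> -3168 -> 19008 -> 19008

432; 8208; 7344; 864; 19008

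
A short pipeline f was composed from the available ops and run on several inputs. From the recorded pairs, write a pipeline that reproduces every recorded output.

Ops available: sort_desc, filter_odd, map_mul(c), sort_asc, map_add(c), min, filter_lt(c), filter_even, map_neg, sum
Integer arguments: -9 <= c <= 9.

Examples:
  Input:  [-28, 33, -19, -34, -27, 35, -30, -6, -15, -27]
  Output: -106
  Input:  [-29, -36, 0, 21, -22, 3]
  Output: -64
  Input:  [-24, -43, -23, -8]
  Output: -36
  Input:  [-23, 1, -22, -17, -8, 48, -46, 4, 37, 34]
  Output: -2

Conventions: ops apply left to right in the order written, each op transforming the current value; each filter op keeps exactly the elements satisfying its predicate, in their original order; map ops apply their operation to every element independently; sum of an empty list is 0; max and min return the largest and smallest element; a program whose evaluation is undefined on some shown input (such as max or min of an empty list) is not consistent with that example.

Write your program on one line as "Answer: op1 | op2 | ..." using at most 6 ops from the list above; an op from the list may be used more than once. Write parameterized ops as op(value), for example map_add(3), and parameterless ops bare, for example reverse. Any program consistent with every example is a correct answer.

sort_desc | filter_even | sort_asc | map_add(-2) | sum

Check, running the answer program on each example:
  [-28, 33, -19, -34, -27, 35, -30, -6, -15, -27] -> [35, 33, -6, -15, -19, -27, -27, -28, -30, -34] -> [-6, -28, -30, -34] -> [-34, -30, -28, -6] -> [-36, -32, -30, -8] -> -106
  [-29, -36, 0, 21, -22, 3] -> [21, 3, 0, -22, -29, -36] -> [0, -22, -36] -> [-36, -22, 0] -> [-38, -24, -2] -> -64
  [-24, -43, -23, -8] -> [-8, -23, -24, -43] -> [-8, -24] -> [-24, -8] -> [-26, -10] -> -36
  [-23, 1, -22, -17, -8, 48, -46, 4, 37, 34] -> [48, 37, 34, 4, 1, -8, -17, -22, -23, -46] -> [48, 34, 4, -8, -22, -46] -> [-46, -22, -8, 4, 34, 48] -> [-48, -24, -10, 2, 32, 46] -> -2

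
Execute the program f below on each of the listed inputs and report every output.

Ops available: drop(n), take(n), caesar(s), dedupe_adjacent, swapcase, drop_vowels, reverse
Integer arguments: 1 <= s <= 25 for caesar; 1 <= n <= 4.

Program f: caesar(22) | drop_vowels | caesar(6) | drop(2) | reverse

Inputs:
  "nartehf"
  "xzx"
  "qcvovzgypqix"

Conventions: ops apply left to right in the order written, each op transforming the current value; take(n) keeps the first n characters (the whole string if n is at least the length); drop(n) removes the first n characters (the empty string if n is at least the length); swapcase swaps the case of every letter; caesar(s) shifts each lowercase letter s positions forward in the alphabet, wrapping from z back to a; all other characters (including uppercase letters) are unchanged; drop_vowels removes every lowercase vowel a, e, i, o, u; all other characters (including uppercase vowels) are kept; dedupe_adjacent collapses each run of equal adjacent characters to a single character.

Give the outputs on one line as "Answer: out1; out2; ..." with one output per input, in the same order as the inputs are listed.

Execution, op by op:
  "nartehf" -> "jwnpadb" -> "jwnpdb" -> "pctvjh" -> "tvjh" -> "hjvt"
  "xzx" -> "tvt" -> "tvt" -> "zbz" -> "z" -> "z"
  "qcvovzgypqix" -> "myrkrvculmet" -> "myrkrvclmt" -> "sexqxbirsz" -> "xqxbirsz" -> "zsribxqx"

"hjvt"; "z"; "zsribxqx"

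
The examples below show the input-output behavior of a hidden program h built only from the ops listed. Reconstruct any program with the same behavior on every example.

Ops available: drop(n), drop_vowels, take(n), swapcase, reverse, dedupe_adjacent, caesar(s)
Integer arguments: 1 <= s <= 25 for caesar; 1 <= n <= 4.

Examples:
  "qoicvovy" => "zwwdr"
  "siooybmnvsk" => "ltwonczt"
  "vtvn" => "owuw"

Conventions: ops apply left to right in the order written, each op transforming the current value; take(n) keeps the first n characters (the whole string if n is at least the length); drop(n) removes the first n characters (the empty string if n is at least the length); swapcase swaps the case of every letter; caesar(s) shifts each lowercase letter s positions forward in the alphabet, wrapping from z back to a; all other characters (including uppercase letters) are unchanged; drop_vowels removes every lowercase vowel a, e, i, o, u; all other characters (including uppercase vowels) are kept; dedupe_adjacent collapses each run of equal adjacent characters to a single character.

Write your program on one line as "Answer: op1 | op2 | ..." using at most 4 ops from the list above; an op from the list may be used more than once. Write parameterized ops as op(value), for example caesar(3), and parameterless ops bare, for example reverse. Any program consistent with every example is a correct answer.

drop_vowels | caesar(1) | reverse

Check, running the answer program on each example:
  "qoicvovy" -> "qcvvy" -> "rdwwz" -> "zwwdr"
  "siooybmnvsk" -> "sybmnvsk" -> "tzcnowtl" -> "ltwonczt"
  "vtvn" -> "vtvn" -> "wuwo" -> "owuw"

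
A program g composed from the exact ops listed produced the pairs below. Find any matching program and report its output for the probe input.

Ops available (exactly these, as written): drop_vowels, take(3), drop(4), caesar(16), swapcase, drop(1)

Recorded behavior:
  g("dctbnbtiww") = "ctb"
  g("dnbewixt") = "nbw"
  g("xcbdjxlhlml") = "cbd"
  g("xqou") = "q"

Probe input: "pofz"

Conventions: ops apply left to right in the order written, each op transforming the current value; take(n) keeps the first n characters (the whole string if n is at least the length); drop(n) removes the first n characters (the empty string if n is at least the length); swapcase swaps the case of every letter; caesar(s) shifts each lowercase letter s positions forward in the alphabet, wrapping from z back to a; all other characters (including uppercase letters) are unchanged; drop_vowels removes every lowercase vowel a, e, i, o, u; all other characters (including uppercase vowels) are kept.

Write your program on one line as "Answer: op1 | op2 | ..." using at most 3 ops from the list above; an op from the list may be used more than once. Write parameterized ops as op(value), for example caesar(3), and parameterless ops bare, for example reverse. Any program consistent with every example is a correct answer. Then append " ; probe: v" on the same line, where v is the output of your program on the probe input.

drop(1) | drop_vowels | take(3) ; probe: "fz"

Check, running the answer program on each example:
  "dctbnbtiww" -> "ctbnbtiww" -> "ctbnbtww" -> "ctb"
  "dnbewixt" -> "nbewixt" -> "nbwxt" -> "nbw"
  "xcbdjxlhlml" -> "cbdjxlhlml" -> "cbdjxlhlml" -> "cbd"
  "xqou" -> "qou" -> "q" -> "q"
  probe: "pofz" -> "ofz" -> "fz" -> "fz"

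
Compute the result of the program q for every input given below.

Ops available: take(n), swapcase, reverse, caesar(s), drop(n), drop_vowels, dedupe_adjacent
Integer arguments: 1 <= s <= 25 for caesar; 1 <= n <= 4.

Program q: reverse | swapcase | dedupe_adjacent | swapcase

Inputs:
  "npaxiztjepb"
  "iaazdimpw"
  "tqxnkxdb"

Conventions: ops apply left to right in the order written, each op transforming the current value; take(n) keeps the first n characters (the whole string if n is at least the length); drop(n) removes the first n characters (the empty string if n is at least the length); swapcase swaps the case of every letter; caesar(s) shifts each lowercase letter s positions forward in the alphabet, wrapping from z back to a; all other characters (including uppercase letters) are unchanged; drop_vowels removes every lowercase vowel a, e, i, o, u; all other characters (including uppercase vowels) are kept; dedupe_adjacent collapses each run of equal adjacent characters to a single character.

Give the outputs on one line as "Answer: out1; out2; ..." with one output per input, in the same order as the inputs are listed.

Execution, op by op:
  "npaxiztjepb" -> "bpejtzixapn" -> "BPEJTZIXAPN" -> "BPEJTZIXAPN" -> "bpejtzixapn"
  "iaazdimpw" -> "wpmidzaai" -> "WPMIDZAAI" -> "WPMIDZAI" -> "wpmidzai"
  "tqxnkxdb" -> "bdxknxqt" -> "BDXKNXQT" -> "BDXKNXQT" -> "bdxknxqt"

"bpejtzixapn"; "wpmidzai"; "bdxknxqt"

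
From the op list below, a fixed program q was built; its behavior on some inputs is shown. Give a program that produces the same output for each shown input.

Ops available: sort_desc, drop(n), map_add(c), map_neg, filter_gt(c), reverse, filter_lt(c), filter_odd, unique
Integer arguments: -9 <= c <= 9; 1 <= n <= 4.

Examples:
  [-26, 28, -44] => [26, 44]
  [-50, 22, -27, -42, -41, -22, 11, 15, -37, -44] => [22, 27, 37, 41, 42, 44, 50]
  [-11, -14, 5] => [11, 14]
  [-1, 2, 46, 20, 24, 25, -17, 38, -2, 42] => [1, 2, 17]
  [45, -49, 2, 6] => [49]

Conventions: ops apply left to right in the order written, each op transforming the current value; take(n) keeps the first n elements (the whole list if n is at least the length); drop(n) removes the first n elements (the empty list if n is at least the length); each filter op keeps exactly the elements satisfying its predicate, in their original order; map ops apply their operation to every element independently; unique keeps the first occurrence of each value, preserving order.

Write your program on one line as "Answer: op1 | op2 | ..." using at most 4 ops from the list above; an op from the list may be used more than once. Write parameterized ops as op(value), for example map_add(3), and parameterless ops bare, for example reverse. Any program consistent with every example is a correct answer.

filter_lt(2) | sort_desc | map_neg

Check, running the answer program on each example:
  [-26, 28, -44] -> [-26, -44] -> [-26, -44] -> [26, 44]
  [-50, 22, -27, -42, -41, -22, 11, 15, -37, -44] -> [-50, -27, -42, -41, -22, -37, -44] -> [-22, -27, -37, -41, -42, -44, -50] -> [22, 27, 37, 41, 42, 44, 50]
  [-11, -14, 5] -> [-11, -14] -> [-11, -14] -> [11, 14]
  [-1, 2, 46, 20, 24, 25, -17, 38, -2, 42] -> [-1, -17, -2] -> [-1, -2, -17] -> [1, 2, 17]
  [45, -49, 2, 6] -> [-49] -> [-49] -> [49]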